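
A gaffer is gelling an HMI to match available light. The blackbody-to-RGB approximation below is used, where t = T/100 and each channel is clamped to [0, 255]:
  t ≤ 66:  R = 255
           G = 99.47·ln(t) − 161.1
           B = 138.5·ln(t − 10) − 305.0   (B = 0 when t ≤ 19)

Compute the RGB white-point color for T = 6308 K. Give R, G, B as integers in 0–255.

t = 6308/100 = 63.08; the t ≤ 66 branch applies.
R = 255 by definition for t ≤ 66.
G = 99.47·ln 63.08 − 161.1 = 99.47·4.1444 − 161.1 = 251.144.
B = 138.5·ln(63.08 − 10) − 305.0 = 138.5·ln 53.08 − 305.0 = 138.5·3.9718 − 305.0 = 245.094.
Rounded: (255, 251, 245).

R=255, G=251, B=245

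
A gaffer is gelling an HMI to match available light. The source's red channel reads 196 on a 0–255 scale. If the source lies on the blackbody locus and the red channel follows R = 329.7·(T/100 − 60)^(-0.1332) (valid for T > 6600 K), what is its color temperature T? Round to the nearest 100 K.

11000 K

(t − 60)^(-0.1332) = 196/329.7 = 0.59448.
t − 60 = 0.59448^(1/-0.1332) = 0.59448^(-7.508) = 49.621, so t = 109.621.
T = 100·t = 10962 K → 11000 K to the nearest 100 K.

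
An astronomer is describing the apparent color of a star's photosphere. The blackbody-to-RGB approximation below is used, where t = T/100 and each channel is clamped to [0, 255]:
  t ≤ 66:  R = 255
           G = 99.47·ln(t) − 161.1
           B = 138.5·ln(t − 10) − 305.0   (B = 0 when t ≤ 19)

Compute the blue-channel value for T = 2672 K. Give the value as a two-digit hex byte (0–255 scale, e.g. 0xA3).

t = 2672/100 = 26.72; the t ≤ 66 branch applies.
B = 138.5·ln(26.72 − 10) − 305.0 = 138.5·ln 16.72 − 305.0 = 138.5·2.8166 − 305.0 = 85.100.
Rounded: 85; in hex, 0x55.

0x55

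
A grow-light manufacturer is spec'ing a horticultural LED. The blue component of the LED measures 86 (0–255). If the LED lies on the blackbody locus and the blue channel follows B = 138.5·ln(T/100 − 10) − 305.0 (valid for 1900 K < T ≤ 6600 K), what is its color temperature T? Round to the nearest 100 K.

ln(t − 10) = (86 + 305.0) / 138.5 = 2.8231.
t − 10 = e^2.8231 = 16.829, so t = 26.829.
T = 100·t = 2683 K → 2700 K to the nearest 100 K.

2700 K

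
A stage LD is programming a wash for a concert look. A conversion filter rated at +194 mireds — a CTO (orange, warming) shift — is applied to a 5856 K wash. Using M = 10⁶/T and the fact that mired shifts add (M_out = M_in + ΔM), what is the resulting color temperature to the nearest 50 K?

2750 K

M_in = 10⁶/5856 = 170.77 mireds.
M_out = 170.77 + (+194) = 364.77 mireds.
T_out = 10⁶/364.77 = 2741.5 K → 2750 K.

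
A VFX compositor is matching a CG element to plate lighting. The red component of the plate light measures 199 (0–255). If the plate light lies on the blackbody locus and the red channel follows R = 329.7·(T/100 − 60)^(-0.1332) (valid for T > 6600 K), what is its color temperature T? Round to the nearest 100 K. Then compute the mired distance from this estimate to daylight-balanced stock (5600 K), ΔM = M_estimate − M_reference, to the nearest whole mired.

-82 mireds

(t − 60)^(-0.1332) = 199/329.7 = 0.60358.
t − 60 = 0.60358^(1/-0.1332) = 0.60358^(-7.508) = 44.273, so t = 104.273.
T = 100·t = 10427 K → 10400 K to the nearest 100 K.
M_estimate = 10⁶/10400 = 96.15; M_reference = 10⁶/5600 = 178.57.
ΔM = 96.15 − 178.57 = -82.42 → -82 mireds.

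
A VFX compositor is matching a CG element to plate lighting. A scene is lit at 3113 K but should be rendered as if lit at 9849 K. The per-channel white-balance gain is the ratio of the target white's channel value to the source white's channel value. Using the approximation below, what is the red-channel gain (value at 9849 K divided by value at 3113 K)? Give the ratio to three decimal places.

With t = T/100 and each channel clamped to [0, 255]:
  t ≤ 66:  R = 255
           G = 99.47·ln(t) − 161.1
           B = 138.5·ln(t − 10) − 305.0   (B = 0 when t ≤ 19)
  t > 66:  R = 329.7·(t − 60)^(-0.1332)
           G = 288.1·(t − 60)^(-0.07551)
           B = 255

0.795

At 3113 K (t = 31.13):
  R = 255 by definition for t ≤ 66.
At 9849 K (t = 98.49):
  R = 329.7·(98.49 − 60)^(-0.1332) = 329.7·38.49^(-0.1332) = 329.7·0.61494 = 202.745.
Gain = 202.745 / 255.000 = 0.7951 → 0.795.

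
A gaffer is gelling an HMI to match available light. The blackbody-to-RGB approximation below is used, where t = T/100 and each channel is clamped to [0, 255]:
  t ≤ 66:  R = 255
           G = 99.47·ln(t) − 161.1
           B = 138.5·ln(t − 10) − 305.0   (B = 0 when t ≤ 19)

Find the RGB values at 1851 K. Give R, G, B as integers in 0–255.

t = 1851/100 = 18.51; the t ≤ 66 branch applies.
R = 255 by definition for t ≤ 66.
G = 99.47·ln 18.51 − 161.1 = 99.47·2.9183 − 161.1 = 129.184.
t = 18.51 ≤ 19, so B = 0.
Rounded: (255, 129, 0).

R=255, G=129, B=0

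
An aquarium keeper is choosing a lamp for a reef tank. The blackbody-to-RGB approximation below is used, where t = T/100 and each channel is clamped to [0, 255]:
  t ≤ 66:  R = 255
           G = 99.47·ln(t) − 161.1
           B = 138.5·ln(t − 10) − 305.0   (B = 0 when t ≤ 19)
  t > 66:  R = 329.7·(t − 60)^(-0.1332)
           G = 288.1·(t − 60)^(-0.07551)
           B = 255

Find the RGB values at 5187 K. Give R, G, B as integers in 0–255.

t = 5187/100 = 51.87; the t ≤ 66 branch applies.
R = 255 by definition for t ≤ 66.
G = 99.47·ln 51.87 − 161.1 = 99.47·3.9487 − 161.1 = 231.681.
B = 138.5·ln(51.87 − 10) − 305.0 = 138.5·ln 41.87 − 305.0 = 138.5·3.7346 − 305.0 = 212.238.
Rounded: (255, 232, 212).

R=255, G=232, B=212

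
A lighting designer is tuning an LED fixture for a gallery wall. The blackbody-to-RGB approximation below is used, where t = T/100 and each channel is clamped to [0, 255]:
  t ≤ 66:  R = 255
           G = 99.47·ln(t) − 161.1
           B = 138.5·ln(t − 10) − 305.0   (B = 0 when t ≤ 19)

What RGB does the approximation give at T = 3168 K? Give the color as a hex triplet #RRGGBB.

t = 3168/100 = 31.68; the t ≤ 66 branch applies.
R = 255 by definition for t ≤ 66.
G = 99.47·ln 31.68 − 161.1 = 99.47·3.4557 − 161.1 = 182.637.
B = 138.5·ln(31.68 − 10) − 305.0 = 138.5·ln 21.68 − 305.0 = 138.5·3.0764 − 305.0 = 121.080.
Rounded: (255, 183, 121).
In hex: #FFB779.

#FFB779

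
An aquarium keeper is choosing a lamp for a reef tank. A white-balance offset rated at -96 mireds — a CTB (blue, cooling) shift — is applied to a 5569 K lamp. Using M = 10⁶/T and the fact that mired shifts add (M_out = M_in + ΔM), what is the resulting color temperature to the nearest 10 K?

11970 K

M_in = 10⁶/5569 = 179.57 mireds.
M_out = 179.57 + (-96) = 83.57 mireds.
T_out = 10⁶/83.57 = 11966.7 K → 11970 K.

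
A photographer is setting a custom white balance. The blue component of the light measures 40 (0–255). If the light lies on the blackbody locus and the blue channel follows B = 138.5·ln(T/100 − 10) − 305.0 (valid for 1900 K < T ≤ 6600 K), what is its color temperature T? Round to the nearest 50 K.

ln(t − 10) = (40 + 305.0) / 138.5 = 2.4910.
t − 10 = e^2.4910 = 12.073, so t = 22.073.
T = 100·t = 2207 K → 2200 K to the nearest 50 K.

2200 K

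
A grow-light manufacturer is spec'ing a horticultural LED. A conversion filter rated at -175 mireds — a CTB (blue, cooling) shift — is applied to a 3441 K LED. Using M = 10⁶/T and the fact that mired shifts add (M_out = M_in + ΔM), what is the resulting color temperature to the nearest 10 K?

M_in = 10⁶/3441 = 290.61 mireds.
M_out = 290.61 + (-175) = 115.61 mireds.
T_out = 10⁶/115.61 = 8649.5 K → 8650 K.

8650 K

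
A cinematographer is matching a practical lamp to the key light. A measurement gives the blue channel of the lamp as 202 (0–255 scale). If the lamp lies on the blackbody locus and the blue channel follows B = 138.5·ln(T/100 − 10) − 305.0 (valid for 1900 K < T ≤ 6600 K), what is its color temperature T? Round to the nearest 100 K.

ln(t − 10) = (202 + 305.0) / 138.5 = 3.6606.
t − 10 = e^3.6606 = 38.887, so t = 48.887.
T = 100·t = 4889 K → 4900 K to the nearest 100 K.

4900 K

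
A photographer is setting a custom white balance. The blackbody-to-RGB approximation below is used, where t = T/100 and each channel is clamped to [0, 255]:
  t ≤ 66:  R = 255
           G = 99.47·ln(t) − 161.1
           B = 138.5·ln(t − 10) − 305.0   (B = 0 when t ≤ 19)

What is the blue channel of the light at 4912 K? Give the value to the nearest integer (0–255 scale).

203

t = 4912/100 = 49.12; the t ≤ 66 branch applies.
B = 138.5·ln(49.12 − 10) − 305.0 = 138.5·ln 39.12 − 305.0 = 138.5·3.6666 − 305.0 = 202.829.
Rounded: 203.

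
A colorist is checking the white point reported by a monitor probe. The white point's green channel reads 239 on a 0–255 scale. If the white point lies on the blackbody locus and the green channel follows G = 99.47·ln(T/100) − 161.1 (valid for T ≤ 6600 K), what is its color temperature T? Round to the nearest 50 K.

ln t = (239 + 161.1) / 99.47 = 4.0223.
t = e^4.0223 = 55.830.
T = 100·t = 5583 K → 5600 K to the nearest 50 K.

5600 K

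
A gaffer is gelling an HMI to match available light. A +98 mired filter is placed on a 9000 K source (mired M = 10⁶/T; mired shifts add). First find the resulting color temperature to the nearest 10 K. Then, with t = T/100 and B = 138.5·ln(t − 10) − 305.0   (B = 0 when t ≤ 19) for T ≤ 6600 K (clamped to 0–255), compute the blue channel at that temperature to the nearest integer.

198

M_in = 10⁶/9000 = 111.11; M_out = 111.11 + (+98) = 209.11.
T_out = 10⁶/209.11 = 4782.1 K → 4780 K; t = 47.8.
B = 138.5·ln(47.8 − 10) − 305.0 = 138.5·ln 37.8 − 305.0 = 138.5·3.6323 − 305.0 = 198.075.
Rounded: 198.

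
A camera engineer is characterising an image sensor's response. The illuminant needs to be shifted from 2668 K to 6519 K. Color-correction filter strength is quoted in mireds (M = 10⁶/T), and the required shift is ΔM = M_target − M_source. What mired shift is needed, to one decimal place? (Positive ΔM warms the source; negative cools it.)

M_source = 10⁶/2668 = 374.813; M_target = 10⁶/6519 = 153.398.
ΔM = 153.398 − 374.813 = -221.415 → -221.4 mireds, a cooling shift.

-221.4 mireds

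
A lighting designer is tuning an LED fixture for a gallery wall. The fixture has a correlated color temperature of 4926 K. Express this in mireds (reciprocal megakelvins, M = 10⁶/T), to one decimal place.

M = 10⁶ / 4926 = 203.004 → 203.0 mireds.

203.0 mireds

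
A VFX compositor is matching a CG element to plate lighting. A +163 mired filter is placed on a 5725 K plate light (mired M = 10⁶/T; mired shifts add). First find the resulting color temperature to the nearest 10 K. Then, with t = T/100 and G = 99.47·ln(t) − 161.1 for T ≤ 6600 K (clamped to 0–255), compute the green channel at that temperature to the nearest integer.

M_in = 10⁶/5725 = 174.67; M_out = 174.67 + (+163) = 337.67.
T_out = 10⁶/337.67 = 2961.4 K → 2960 K; t = 29.6.
G = 99.47·ln 29.6 − 161.1 = 99.47·3.3878 − 161.1 = 175.882.
Rounded: 176.

176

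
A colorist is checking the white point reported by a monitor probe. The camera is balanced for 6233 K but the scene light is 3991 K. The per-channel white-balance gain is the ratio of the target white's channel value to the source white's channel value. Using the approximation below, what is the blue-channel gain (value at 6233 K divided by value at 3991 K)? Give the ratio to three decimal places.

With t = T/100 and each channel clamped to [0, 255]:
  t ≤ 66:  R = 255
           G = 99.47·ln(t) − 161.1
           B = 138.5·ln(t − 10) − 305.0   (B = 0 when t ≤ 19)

1.468

At 3991 K (t = 39.91):
  B = 138.5·ln(39.91 − 10) − 305.0 = 138.5·ln 29.91 − 305.0 = 138.5·3.3982 − 305.0 = 165.650.
At 6233 K (t = 62.33):
  B = 138.5·ln(62.33 − 10) − 305.0 = 138.5·ln 52.33 − 305.0 = 138.5·3.9576 − 305.0 = 243.123.
Gain = 243.123 / 165.650 = 1.4677 → 1.468.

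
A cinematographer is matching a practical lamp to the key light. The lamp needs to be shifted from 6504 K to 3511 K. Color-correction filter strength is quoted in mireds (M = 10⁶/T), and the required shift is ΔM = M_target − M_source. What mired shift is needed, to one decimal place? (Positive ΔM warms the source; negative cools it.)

M_source = 10⁶/6504 = 153.752; M_target = 10⁶/3511 = 284.819.
ΔM = 284.819 − 153.752 = 131.068 → +131.1 mireds, a warming shift.

+131.1 mireds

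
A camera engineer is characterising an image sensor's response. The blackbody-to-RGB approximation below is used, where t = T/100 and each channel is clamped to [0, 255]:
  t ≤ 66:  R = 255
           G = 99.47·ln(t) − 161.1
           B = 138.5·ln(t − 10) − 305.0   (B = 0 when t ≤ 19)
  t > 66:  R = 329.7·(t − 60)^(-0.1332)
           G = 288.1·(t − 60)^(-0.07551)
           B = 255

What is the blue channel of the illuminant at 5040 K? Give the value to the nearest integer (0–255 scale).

207

t = 5040/100 = 50.4; the t ≤ 66 branch applies.
B = 138.5·ln(50.4 − 10) − 305.0 = 138.5·ln 40.4 − 305.0 = 138.5·3.6988 − 305.0 = 207.288.
Rounded: 207.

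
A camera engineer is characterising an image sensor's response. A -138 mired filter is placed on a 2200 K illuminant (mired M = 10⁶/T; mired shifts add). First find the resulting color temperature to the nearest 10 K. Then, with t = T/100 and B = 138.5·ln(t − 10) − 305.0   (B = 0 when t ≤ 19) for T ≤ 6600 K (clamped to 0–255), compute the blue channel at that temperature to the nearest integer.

121

M_in = 10⁶/2200 = 454.55; M_out = 454.55 + (-138) = 316.55.
T_out = 10⁶/316.55 = 3159.1 K → 3160 K; t = 31.6.
B = 138.5·ln(31.6 − 10) − 305.0 = 138.5·ln 21.6 − 305.0 = 138.5·3.0727 − 305.0 = 120.568.
Rounded: 121.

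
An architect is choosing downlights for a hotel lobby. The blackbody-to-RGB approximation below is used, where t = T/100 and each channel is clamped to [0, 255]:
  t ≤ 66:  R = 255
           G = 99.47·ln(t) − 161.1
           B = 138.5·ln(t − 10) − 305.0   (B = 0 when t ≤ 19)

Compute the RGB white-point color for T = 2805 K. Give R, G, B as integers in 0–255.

t = 2805/100 = 28.05; the t ≤ 66 branch applies.
R = 255 by definition for t ≤ 66.
G = 99.47·ln 28.05 − 161.1 = 99.47·3.3340 − 161.1 = 170.532.
B = 138.5·ln(28.05 − 10) − 305.0 = 138.5·ln 18.05 − 305.0 = 138.5·2.8931 − 305.0 = 95.701.
Rounded: (255, 171, 96).

R=255, G=171, B=96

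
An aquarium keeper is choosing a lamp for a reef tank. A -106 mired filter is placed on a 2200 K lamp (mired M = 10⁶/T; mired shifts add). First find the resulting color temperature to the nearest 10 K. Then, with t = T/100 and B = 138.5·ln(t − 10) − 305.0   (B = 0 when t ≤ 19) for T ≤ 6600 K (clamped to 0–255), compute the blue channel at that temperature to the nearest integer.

101

M_in = 10⁶/2200 = 454.55; M_out = 454.55 + (-106) = 348.55.
T_out = 10⁶/348.55 = 2869.1 K → 2870 K; t = 28.7.
B = 138.5·ln(28.7 − 10) − 305.0 = 138.5·ln 18.7 − 305.0 = 138.5·2.9285 − 305.0 = 100.601.
Rounded: 101.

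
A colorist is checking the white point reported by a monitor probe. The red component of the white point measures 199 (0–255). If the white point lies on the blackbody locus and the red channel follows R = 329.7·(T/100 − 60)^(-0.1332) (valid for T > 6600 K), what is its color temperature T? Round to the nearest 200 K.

10400 K

(t − 60)^(-0.1332) = 199/329.7 = 0.60358.
t − 60 = 0.60358^(1/-0.1332) = 0.60358^(-7.508) = 44.273, so t = 104.273.
T = 100·t = 10427 K → 10400 K to the nearest 200 K.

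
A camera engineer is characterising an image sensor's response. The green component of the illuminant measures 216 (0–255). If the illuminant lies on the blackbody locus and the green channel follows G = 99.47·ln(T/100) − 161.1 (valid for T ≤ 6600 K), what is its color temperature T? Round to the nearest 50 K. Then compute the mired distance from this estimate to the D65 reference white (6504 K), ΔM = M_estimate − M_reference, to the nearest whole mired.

+71 mireds

ln t = (216 + 161.1) / 99.47 = 3.7911.
t = e^3.7911 = 44.305.
T = 100·t = 4430 K → 4450 K to the nearest 50 K.
M_estimate = 10⁶/4450 = 224.72; M_reference = 10⁶/6504 = 153.75.
ΔM = 224.72 − 153.75 = 70.97 → +71 mireds.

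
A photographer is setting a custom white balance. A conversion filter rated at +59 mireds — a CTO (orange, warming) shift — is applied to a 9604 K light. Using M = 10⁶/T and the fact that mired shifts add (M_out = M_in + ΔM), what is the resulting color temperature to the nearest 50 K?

6150 K

M_in = 10⁶/9604 = 104.12 mireds.
M_out = 104.12 + (+59) = 163.12 mireds.
T_out = 10⁶/163.12 = 6130.3 K → 6150 K.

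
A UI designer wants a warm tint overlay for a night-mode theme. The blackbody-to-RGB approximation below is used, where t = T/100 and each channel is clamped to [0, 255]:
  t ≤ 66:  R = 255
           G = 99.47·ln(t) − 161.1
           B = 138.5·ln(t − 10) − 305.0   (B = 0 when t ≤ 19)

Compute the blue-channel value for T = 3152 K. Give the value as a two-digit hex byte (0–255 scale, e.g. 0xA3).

0x78

t = 3152/100 = 31.52; the t ≤ 66 branch applies.
B = 138.5·ln(31.52 − 10) − 305.0 = 138.5·ln 21.52 − 305.0 = 138.5·3.0690 − 305.0 = 120.054.
Rounded: 120; in hex, 0x78.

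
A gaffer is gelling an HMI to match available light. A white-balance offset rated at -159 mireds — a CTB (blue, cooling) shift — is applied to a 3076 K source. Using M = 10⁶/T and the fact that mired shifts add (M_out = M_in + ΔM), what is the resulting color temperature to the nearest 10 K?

6020 K

M_in = 10⁶/3076 = 325.10 mireds.
M_out = 325.10 + (-159) = 166.10 mireds.
T_out = 10⁶/166.10 = 6020.6 K → 6020 K.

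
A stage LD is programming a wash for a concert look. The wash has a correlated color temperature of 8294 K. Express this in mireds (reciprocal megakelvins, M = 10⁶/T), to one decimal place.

M = 10⁶ / 8294 = 120.569 → 120.6 mireds.

120.6 mireds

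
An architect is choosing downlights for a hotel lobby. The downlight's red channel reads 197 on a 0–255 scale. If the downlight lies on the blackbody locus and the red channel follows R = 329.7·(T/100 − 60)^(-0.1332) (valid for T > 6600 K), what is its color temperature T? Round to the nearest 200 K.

(t − 60)^(-0.1332) = 197/329.7 = 0.59751.
t − 60 = 0.59751^(1/-0.1332) = 0.59751^(-7.508) = 47.761, so t = 107.761.
T = 100·t = 10776 K → 10800 K to the nearest 200 K.

10800 K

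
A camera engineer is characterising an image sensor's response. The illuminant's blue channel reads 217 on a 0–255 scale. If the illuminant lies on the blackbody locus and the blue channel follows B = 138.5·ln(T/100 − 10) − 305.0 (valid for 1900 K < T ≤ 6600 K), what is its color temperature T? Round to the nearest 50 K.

5350 K

ln(t − 10) = (217 + 305.0) / 138.5 = 3.7690.
t − 10 = e^3.7690 = 43.335, so t = 53.335.
T = 100·t = 5333 K → 5350 K to the nearest 50 K.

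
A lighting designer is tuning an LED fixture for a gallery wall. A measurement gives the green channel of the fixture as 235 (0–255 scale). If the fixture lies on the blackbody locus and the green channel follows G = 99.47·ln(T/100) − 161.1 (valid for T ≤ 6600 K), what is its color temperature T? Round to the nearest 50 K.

5350 K

ln t = (235 + 161.1) / 99.47 = 3.9821.
t = e^3.9821 = 53.630.
T = 100·t = 5363 K → 5350 K to the nearest 50 K.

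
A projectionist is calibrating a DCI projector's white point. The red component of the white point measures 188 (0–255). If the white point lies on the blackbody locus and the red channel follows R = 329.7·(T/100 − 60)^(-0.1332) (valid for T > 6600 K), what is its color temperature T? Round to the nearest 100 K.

12800 K

(t − 60)^(-0.1332) = 188/329.7 = 0.57022.
t − 60 = 0.57022^(1/-0.1332) = 0.57022^(-7.508) = 67.848, so t = 127.848.
T = 100·t = 12785 K → 12800 K to the nearest 100 K.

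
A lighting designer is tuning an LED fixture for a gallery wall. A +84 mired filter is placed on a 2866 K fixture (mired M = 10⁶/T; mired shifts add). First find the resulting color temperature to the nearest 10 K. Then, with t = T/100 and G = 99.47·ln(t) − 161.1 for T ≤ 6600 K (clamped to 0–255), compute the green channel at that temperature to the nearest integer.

151

M_in = 10⁶/2866 = 348.92; M_out = 348.92 + (+84) = 432.92.
T_out = 10⁶/432.92 = 2309.9 K → 2310 K; t = 23.1.
G = 99.47·ln 23.1 − 161.1 = 99.47·3.1398 − 161.1 = 151.219.
Rounded: 151.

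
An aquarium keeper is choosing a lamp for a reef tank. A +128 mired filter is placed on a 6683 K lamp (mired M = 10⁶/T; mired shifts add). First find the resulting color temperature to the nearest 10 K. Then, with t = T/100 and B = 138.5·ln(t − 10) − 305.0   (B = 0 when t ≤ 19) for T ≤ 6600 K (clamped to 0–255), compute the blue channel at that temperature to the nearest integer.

146

M_in = 10⁶/6683 = 149.63; M_out = 149.63 + (+128) = 277.63.
T_out = 10⁶/277.63 = 3601.9 K → 3600 K; t = 36.
B = 138.5·ln(36 − 10) − 305.0 = 138.5·ln 26 − 305.0 = 138.5·3.2581 − 305.0 = 146.246.
Rounded: 146.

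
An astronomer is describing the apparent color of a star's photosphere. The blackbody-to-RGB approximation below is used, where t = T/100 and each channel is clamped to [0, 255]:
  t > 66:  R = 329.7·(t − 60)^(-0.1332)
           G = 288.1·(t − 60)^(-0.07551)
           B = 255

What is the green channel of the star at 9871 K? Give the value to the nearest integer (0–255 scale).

219

t = 9871/100 = 98.71; the t > 66 branch applies.
G = 288.1·(98.71 − 60)^(-0.07551) = 288.1·38.71^(-0.07551) = 288.1·0.75876 = 218.598.
Rounded: 219.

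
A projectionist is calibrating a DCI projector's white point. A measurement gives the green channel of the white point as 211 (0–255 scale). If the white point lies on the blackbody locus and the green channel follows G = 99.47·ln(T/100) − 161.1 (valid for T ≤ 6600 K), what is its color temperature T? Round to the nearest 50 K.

ln t = (211 + 161.1) / 99.47 = 3.7408.
t = e^3.7408 = 42.133.
T = 100·t = 4213 K → 4200 K to the nearest 50 K.

4200 K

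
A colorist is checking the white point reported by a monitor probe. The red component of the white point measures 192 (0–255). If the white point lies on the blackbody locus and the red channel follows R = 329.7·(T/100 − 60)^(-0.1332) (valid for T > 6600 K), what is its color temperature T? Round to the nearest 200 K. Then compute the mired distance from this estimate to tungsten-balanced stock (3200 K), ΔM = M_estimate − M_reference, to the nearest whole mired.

-228 mireds

(t − 60)^(-0.1332) = 192/329.7 = 0.58235.
t − 60 = 0.58235^(1/-0.1332) = 0.58235^(-7.508) = 57.929, so t = 117.929.
T = 100·t = 11793 K → 11800 K to the nearest 200 K.
M_estimate = 10⁶/11800 = 84.75; M_reference = 10⁶/3200 = 312.50.
ΔM = 84.75 − 312.50 = -227.75 → -228 mireds.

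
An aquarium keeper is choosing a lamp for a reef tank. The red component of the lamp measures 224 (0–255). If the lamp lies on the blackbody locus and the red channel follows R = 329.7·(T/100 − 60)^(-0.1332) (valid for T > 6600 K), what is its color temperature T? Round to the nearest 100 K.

(t − 60)^(-0.1332) = 224/329.7 = 0.67941.
t − 60 = 0.67941^(1/-0.1332) = 0.67941^(-7.508) = 18.209, so t = 78.209.
T = 100·t = 7821 K → 7800 K to the nearest 100 K.

7800 K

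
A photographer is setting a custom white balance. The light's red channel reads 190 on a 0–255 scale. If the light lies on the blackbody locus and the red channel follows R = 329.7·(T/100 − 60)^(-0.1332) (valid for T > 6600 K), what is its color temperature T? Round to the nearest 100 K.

12300 K

(t − 60)^(-0.1332) = 190/329.7 = 0.57628.
t − 60 = 0.57628^(1/-0.1332) = 0.57628^(-7.508) = 62.667, so t = 122.667.
T = 100·t = 12267 K → 12300 K to the nearest 100 K.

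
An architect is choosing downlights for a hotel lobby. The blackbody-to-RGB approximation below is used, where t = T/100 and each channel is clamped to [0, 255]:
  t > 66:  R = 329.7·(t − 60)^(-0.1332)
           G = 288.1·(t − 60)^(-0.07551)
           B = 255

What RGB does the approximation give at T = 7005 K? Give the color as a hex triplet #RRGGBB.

t = 7005/100 = 70.05; the t > 66 branch applies.
R = 329.7·(70.05 − 60)^(-0.1332) = 329.7·10.05^(-0.1332) = 329.7·0.73538 = 242.455.
G = 288.1·(70.05 − 60)^(-0.07551) = 288.1·10.05^(-0.07551) = 288.1·0.84009 = 242.030.
B = 255 by definition for t > 66.
Rounded: (242, 242, 255).
In hex: #F2F2FF.

#F2F2FF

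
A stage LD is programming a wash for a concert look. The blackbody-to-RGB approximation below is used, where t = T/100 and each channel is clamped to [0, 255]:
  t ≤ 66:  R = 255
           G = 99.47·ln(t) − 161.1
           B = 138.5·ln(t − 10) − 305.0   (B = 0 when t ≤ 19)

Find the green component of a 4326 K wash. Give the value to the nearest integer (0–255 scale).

t = 4326/100 = 43.26; the t ≤ 66 branch applies.
G = 99.47·ln 43.26 − 161.1 = 99.47·3.7672 − 161.1 = 213.626.
Rounded: 214.

214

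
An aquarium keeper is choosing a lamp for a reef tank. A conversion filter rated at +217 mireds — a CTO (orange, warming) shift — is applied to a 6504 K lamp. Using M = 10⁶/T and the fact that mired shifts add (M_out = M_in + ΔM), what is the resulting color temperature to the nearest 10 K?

2700 K

M_in = 10⁶/6504 = 153.75 mireds.
M_out = 153.75 + (+217) = 370.75 mireds.
T_out = 10⁶/370.75 = 2697.2 K → 2700 K.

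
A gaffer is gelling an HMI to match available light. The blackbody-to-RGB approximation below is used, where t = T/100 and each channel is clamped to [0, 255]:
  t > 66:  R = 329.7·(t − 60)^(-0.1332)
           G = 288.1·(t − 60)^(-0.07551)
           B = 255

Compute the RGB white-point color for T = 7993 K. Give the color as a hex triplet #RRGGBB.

#DDE6FF

t = 7993/100 = 79.93; the t > 66 branch applies.
R = 329.7·(79.93 − 60)^(-0.1332) = 329.7·19.93^(-0.1332) = 329.7·0.67128 = 221.322.
G = 288.1·(79.93 − 60)^(-0.07551) = 288.1·19.93^(-0.07551) = 288.1·0.79776 = 229.836.
B = 255 by definition for t > 66.
Rounded: (221, 230, 255).
In hex: #DDE6FF.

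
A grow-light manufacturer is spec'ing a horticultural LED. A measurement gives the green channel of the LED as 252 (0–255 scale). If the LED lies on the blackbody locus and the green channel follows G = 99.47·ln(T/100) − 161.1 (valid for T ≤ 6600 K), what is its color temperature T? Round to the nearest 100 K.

6400 K

ln t = (252 + 161.1) / 99.47 = 4.1530.
t = e^4.1530 = 63.625.
T = 100·t = 6363 K → 6400 K to the nearest 100 K.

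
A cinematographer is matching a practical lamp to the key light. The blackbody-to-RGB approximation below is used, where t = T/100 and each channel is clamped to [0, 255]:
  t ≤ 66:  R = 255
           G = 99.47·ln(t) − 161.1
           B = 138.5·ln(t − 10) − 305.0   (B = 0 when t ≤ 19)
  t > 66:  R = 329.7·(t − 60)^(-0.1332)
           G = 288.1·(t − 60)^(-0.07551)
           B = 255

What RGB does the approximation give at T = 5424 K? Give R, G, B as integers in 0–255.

R=255, G=236, B=220

t = 5424/100 = 54.24; the t ≤ 66 branch applies.
R = 255 by definition for t ≤ 66.
G = 99.47·ln 54.24 − 161.1 = 99.47·3.9934 − 161.1 = 236.125.
B = 138.5·ln(54.24 − 10) − 305.0 = 138.5·ln 44.24 − 305.0 = 138.5·3.7896 − 305.0 = 219.864.
Rounded: (255, 236, 220).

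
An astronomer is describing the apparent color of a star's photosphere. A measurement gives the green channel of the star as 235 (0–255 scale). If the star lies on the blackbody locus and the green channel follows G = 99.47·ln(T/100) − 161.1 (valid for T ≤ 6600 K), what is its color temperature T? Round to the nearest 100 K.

5400 K

ln t = (235 + 161.1) / 99.47 = 3.9821.
t = e^3.9821 = 53.630.
T = 100·t = 5363 K → 5400 K to the nearest 100 K.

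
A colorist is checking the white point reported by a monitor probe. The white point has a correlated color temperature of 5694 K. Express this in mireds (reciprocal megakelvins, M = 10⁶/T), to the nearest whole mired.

M = 10⁶ / 5694 = 175.623 → 176 mireds.

176 mireds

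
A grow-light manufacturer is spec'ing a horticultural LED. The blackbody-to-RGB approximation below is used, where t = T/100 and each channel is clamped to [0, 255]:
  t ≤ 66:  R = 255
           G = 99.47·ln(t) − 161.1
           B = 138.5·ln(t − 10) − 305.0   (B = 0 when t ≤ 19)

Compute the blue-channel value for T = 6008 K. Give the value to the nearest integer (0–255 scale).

t = 6008/100 = 60.08; the t ≤ 66 branch applies.
B = 138.5·ln(60.08 − 10) − 305.0 = 138.5·ln 50.08 − 305.0 = 138.5·3.9136 − 305.0 = 237.037.
Rounded: 237.

237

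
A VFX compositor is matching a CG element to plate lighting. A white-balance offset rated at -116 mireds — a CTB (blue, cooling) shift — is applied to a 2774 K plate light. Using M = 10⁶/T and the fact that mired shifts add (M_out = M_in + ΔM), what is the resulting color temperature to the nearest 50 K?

4100 K

M_in = 10⁶/2774 = 360.49 mireds.
M_out = 360.49 + (-116) = 244.49 mireds.
T_out = 10⁶/244.49 = 4090.1 K → 4100 K.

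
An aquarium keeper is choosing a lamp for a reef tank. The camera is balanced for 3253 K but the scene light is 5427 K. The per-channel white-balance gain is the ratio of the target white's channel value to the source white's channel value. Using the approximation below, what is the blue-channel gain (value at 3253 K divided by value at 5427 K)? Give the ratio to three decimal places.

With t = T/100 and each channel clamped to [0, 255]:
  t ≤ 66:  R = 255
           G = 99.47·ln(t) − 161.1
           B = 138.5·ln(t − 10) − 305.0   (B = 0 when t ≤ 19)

0.575

At 5427 K (t = 54.27):
  B = 138.5·ln(54.27 − 10) − 305.0 = 138.5·ln 44.27 − 305.0 = 138.5·3.7903 − 305.0 = 219.958.
At 3253 K (t = 32.53):
  B = 138.5·ln(32.53 − 10) − 305.0 = 138.5·ln 22.53 − 305.0 = 138.5·3.1148 − 305.0 = 126.406.
Gain = 126.406 / 219.958 = 0.5747 → 0.575.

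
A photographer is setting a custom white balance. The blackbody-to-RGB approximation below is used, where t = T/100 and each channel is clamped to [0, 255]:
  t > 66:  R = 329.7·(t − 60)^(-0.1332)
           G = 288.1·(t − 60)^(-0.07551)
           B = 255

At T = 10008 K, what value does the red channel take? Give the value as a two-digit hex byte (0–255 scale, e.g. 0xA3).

0xCA

t = 10008/100 = 100.08; the t > 66 branch applies.
R = 329.7·(100.08 − 60)^(-0.1332) = 329.7·40.08^(-0.1332) = 329.7·0.61163 = 201.655.
Rounded: 202; in hex, 0xCA.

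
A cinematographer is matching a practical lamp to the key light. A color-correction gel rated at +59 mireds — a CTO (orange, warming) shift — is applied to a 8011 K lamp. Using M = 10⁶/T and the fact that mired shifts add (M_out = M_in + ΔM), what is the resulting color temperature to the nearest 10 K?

5440 K

M_in = 10⁶/8011 = 124.83 mireds.
M_out = 124.83 + (+59) = 183.83 mireds.
T_out = 10⁶/183.83 = 5439.9 K → 5440 K.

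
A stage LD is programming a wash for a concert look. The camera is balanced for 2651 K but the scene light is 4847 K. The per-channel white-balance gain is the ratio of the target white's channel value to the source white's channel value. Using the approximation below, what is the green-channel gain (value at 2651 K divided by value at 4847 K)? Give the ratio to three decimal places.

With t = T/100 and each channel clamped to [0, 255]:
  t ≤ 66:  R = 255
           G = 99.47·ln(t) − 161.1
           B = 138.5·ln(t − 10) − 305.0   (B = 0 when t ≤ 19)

0.733

At 4847 K (t = 48.47):
  G = 99.47·ln 48.47 − 161.1 = 99.47·3.8809 − 161.1 = 224.938.
At 2651 K (t = 26.51):
  G = 99.47·ln 26.51 − 161.1 = 99.47·3.2775 − 161.1 = 164.915.
Gain = 164.915 / 224.938 = 0.7332 → 0.733.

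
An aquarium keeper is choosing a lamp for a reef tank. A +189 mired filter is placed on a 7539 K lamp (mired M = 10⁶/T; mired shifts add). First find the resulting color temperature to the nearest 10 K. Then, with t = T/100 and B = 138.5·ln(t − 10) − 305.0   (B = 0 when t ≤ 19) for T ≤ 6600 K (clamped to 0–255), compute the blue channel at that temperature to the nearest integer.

M_in = 10⁶/7539 = 132.64; M_out = 132.64 + (+189) = 321.64.
T_out = 10⁶/321.64 = 3109.0 K → 3110 K; t = 31.1.
B = 138.5·ln(31.1 − 10) − 305.0 = 138.5·ln 21.1 − 305.0 = 138.5·3.0493 − 305.0 = 117.324.
Rounded: 117.

117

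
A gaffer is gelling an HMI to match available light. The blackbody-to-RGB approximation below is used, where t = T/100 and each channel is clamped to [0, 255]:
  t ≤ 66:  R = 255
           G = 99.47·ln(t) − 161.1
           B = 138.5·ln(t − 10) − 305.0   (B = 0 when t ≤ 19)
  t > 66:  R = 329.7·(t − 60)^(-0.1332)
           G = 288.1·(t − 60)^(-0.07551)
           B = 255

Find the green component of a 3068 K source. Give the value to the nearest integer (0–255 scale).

t = 3068/100 = 30.68; the t ≤ 66 branch applies.
G = 99.47·ln 30.68 − 161.1 = 99.47·3.4236 − 161.1 = 179.447.
Rounded: 179.

179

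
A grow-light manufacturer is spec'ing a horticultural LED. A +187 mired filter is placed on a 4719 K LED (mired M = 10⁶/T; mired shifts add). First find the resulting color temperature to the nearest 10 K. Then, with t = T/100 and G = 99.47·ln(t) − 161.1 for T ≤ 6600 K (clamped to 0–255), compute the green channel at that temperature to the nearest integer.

M_in = 10⁶/4719 = 211.91; M_out = 211.91 + (+187) = 398.91.
T_out = 10⁶/398.91 = 2506.8 K → 2510 K; t = 25.1.
G = 99.47·ln 25.1 − 161.1 = 99.47·3.2229 − 161.1 = 159.479.
Rounded: 159.

159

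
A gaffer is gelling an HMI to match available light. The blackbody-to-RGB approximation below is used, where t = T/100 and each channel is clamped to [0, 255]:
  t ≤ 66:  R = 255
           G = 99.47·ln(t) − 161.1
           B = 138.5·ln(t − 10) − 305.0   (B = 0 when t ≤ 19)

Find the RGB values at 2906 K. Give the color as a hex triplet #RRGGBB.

t = 2906/100 = 29.06; the t ≤ 66 branch applies.
R = 255 by definition for t ≤ 66.
G = 99.47·ln 29.06 − 161.1 = 99.47·3.3694 − 161.1 = 174.051.
B = 138.5·ln(29.06 − 10) − 305.0 = 138.5·ln 19.06 − 305.0 = 138.5·2.9476 − 305.0 = 103.241.
Rounded: (255, 174, 103).
In hex: #FFAE67.

#FFAE67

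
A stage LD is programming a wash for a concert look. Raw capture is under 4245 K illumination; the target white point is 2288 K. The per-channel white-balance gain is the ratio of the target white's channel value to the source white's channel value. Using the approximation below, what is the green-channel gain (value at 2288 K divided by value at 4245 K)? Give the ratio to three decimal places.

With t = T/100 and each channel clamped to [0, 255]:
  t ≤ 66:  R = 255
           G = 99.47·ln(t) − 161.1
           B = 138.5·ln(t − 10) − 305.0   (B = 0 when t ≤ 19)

0.710

At 4245 K (t = 42.45):
  G = 99.47·ln 42.45 − 161.1 = 99.47·3.7483 − 161.1 = 211.746.
At 2288 K (t = 22.88):
  G = 99.47·ln 22.88 − 161.1 = 99.47·3.1303 − 161.1 = 150.267.
Gain = 150.267 / 211.746 = 0.7097 → 0.710.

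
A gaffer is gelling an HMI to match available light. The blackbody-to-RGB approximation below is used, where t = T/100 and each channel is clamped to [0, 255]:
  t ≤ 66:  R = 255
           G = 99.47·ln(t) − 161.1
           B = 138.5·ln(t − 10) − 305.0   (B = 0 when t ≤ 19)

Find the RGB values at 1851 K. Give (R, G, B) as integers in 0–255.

t = 1851/100 = 18.51; the t ≤ 66 branch applies.
R = 255 by definition for t ≤ 66.
G = 99.47·ln 18.51 − 161.1 = 99.47·2.9183 − 161.1 = 129.184.
t = 18.51 ≤ 19, so B = 0.
Rounded: (255, 129, 0).

(255, 129, 0)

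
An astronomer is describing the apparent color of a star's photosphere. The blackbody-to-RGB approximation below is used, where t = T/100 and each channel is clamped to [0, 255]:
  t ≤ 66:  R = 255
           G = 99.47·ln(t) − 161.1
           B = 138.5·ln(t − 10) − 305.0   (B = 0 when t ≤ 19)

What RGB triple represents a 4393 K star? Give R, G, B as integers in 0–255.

R=255, G=215, B=183

t = 4393/100 = 43.93; the t ≤ 66 branch applies.
R = 255 by definition for t ≤ 66.
G = 99.47·ln 43.93 − 161.1 = 99.47·3.7826 − 161.1 = 215.155.
B = 138.5·ln(43.93 − 10) − 305.0 = 138.5·ln 33.93 − 305.0 = 138.5·3.5243 − 305.0 = 183.115.
Rounded: (255, 215, 183).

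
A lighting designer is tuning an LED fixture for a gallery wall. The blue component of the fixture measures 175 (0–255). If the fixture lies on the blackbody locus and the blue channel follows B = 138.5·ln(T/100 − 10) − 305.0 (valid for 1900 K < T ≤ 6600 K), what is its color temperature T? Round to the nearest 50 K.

4200 K

ln(t − 10) = (175 + 305.0) / 138.5 = 3.4657.
t − 10 = e^3.4657 = 31.999, so t = 41.999.
T = 100·t = 4200 K → 4200 K to the nearest 50 K.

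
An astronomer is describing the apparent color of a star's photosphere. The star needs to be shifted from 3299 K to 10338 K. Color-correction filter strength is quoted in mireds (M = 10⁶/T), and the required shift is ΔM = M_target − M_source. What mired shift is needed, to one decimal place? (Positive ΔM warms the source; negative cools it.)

M_source = 10⁶/3299 = 303.122; M_target = 10⁶/10338 = 96.731.
ΔM = 96.731 − 303.122 = -206.392 → -206.4 mireds, a cooling shift.

-206.4 mireds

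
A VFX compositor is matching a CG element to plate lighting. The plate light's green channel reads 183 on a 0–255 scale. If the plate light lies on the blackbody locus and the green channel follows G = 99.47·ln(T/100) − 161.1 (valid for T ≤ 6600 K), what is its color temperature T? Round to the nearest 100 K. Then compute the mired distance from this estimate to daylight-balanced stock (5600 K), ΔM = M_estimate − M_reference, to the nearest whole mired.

ln t = (183 + 161.1) / 99.47 = 3.4593.
t = e^3.4593 = 31.796.
T = 100·t = 3180 K → 3200 K to the nearest 100 K.
M_estimate = 10⁶/3200 = 312.50; M_reference = 10⁶/5600 = 178.57.
ΔM = 312.50 − 178.57 = 133.93 → +134 mireds.

+134 mireds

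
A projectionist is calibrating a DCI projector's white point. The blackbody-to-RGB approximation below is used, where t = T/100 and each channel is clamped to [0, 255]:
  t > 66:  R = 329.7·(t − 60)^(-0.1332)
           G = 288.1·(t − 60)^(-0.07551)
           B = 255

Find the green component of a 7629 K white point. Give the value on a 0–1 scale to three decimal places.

0.915

t = 7629/100 = 76.29; the t > 66 branch applies.
G = 288.1·(76.29 − 60)^(-0.07551) = 288.1·16.29^(-0.07551) = 288.1·0.81001 = 233.363.
On a 0–1 scale: 233.363/255 = 0.9151 → 0.915.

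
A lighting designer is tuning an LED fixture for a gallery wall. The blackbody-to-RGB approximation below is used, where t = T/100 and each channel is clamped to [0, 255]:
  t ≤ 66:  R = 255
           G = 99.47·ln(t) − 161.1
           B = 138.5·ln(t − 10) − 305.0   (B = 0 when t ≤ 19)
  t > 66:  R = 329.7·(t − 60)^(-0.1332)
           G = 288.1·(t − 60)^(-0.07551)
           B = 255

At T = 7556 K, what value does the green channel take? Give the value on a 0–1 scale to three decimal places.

0.918

t = 7556/100 = 75.56; the t > 66 branch applies.
G = 288.1·(75.56 − 60)^(-0.07551) = 288.1·15.56^(-0.07551) = 288.1·0.81281 = 234.172.
On a 0–1 scale: 234.172/255 = 0.9183 → 0.918.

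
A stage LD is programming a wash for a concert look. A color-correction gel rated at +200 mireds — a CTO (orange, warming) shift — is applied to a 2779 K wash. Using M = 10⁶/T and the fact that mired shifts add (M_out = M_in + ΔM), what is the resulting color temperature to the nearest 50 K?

M_in = 10⁶/2779 = 359.84 mireds.
M_out = 359.84 + (+200) = 559.84 mireds.
T_out = 10⁶/559.84 = 1786.2 K → 1800 K.

1800 K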